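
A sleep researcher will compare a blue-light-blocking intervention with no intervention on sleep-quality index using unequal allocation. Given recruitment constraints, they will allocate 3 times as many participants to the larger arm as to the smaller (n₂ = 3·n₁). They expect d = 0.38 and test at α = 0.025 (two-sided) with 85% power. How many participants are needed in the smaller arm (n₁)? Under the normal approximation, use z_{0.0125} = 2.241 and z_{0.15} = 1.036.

n₁ = 100

With allocation ratio k = n₂/n₁ = 3, Var(x̄₁−x̄₂) = σ²(1/n₁ + 1/(k·n₁)) = σ²·(k+1)/(k·n₁).
So n₁ = (1 + 1/k)·((z_{α/2} + z_β)/d)² = 1.333 × (3.277/0.38)².
n₁ = 1.333 × 74.37 = 99.2.
Round up: n₁ = 100, giving n₂ = 3 × 100 = 300.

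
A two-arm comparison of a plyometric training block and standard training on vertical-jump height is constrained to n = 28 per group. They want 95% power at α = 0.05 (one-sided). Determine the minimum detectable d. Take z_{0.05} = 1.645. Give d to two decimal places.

d_min ≈ 0.88

For two independent groups of n = 28 each: d_min = (z_{α} + z_β)·√(2/n).
z-sum = 1.645 + 1.645 = 3.290.
d_min = 3.290 × √(2/28) = 3.290 × 0.2673 = 0.879.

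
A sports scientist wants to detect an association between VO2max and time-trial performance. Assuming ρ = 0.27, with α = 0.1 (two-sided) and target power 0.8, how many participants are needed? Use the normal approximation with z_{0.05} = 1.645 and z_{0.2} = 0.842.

Fisher's z: C = ½·ln((1+r)/(1−r)) = ½·ln(1.7397) = 0.2769.
n = ((z_{α/2} + z_β)/C)² + 3.
(1.645 + 0.842) / 0.2769 = 2.487 / 0.2769 = 8.982.
n = 8.982² + 3 = 80.67 + 3 = 83.7.
Round up.

n = 84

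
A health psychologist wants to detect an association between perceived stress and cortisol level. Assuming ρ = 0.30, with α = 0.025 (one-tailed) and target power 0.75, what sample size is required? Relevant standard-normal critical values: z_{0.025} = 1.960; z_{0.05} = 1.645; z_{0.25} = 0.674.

n = 76

Fisher's z: C = ½·ln((1+r)/(1−r)) = ½·ln(1.8571) = 0.3095.
n = ((z_{α} + z_β)/C)² + 3.
(1.960 + 0.674) / 0.3095 = 2.634 / 0.3095 = 8.511.
n = 8.511² + 3 = 72.43 + 3 = 75.4.
Round up.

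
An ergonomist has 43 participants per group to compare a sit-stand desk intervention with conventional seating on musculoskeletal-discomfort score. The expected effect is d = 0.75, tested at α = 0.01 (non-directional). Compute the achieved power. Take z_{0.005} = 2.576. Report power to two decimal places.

For two equal groups, power = Φ(d·√(n/2) − z_{α/2}).
d·√(n/2) = 0.75 × √(43/2) = 0.75 × 4.637 = 3.478.
z_β = 3.478 − 2.576 = 0.902.
Power = Φ(0.902) = 0.816.

power ≈ 0.82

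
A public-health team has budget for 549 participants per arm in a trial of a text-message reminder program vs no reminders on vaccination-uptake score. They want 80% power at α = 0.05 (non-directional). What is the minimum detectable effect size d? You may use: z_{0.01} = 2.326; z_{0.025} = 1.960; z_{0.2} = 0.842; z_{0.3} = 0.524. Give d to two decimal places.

For two independent groups of n = 549 each: d_min = (z_{α/2} + z_β)·√(2/n).
z-sum = 1.960 + 0.842 = 2.802.
d_min = 2.802 × √(2/549) = 2.802 × 0.0604 = 0.169.

d_min ≈ 0.17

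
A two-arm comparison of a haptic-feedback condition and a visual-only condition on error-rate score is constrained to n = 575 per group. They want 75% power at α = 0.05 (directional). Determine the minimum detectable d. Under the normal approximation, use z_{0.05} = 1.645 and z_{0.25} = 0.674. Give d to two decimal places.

For two independent groups of n = 575 each: d_min = (z_{α} + z_β)·√(2/n).
z-sum = 1.645 + 0.674 = 2.319.
d_min = 2.319 × √(2/575) = 2.319 × 0.0590 = 0.137.

d_min ≈ 0.14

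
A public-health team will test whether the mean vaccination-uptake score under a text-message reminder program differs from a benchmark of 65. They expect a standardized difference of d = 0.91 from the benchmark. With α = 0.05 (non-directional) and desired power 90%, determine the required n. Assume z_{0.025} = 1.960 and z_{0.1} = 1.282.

n = 13

For a one-sample test: n = ((z_{α/2} + z_β) / d)².
z_{α/2} + z_β = 1.960 + 1.282 = 3.242.
n = (3.242 / 0.91)² = 3.563² = 12.69.
Round up.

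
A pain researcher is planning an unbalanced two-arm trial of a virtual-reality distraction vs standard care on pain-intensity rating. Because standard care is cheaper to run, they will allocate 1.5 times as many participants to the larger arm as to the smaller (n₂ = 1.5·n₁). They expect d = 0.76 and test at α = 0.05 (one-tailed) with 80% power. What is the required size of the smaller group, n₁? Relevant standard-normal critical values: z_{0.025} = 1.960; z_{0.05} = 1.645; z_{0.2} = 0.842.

n₁ = 18

With allocation ratio k = n₂/n₁ = 1.5, Var(x̄₁−x̄₂) = σ²(1/n₁ + 1/(k·n₁)) = σ²·(k+1)/(k·n₁).
So n₁ = (1 + 1/k)·((z_{α} + z_β)/d)² = 1.667 × (2.487/0.76)².
n₁ = 1.667 × 10.71 = 17.8.
Round up: n₁ = 18, giving n₂ = 1.5 × 18 = 27.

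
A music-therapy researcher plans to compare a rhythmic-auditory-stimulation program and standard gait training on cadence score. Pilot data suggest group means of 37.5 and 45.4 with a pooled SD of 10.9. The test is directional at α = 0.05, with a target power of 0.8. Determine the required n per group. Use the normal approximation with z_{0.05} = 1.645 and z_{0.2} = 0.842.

n = 24 per group

Cohen's d = |M₁ − M₂| / SD_pooled = |37.5 − 45.4| / 10.9 = 7.9 / 10.9 = 0.725.
For two independent groups with equal n: n = 2·((z_{α} + z_β) / d)².
z_{α} + z_β = 1.645 + 0.842 = 2.487.
n = 2 × (2.487 / 0.725)² = 2 × 3.430² = 2 × 11.77 = 23.5.
Round up to the next whole participant.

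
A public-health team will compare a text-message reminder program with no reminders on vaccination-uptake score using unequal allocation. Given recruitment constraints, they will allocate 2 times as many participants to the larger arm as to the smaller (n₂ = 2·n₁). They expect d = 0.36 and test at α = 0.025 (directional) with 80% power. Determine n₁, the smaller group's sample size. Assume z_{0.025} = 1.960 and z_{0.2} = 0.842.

With allocation ratio k = n₂/n₁ = 2, Var(x̄₁−x̄₂) = σ²(1/n₁ + 1/(k·n₁)) = σ²·(k+1)/(k·n₁).
So n₁ = (1 + 1/k)·((z_{α} + z_β)/d)² = 1.500 × (2.802/0.36)².
n₁ = 1.500 × 60.58 = 90.9.
Round up: n₁ = 91, giving n₂ = 2 × 91 = 182.

n₁ = 91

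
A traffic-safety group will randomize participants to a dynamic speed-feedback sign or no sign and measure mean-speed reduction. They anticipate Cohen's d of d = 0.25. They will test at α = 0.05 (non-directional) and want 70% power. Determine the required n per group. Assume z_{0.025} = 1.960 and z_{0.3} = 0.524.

n = 198 per group

For two independent groups with equal n: n = 2·((z_{α/2} + z_β) / d)².
z_{α/2} + z_β = 1.960 + 0.524 = 2.484.
n = 2 × (2.484 / 0.25)² = 2 × 9.936² = 2 × 98.72 = 197.4.
Round up to the next whole participant.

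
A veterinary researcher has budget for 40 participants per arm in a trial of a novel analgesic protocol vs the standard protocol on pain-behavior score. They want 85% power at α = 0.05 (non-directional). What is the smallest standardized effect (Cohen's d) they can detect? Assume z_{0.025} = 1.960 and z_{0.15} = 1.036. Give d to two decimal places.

For two independent groups of n = 40 each: d_min = (z_{α/2} + z_β)·√(2/n).
z-sum = 1.960 + 1.036 = 2.996.
d_min = 2.996 × √(2/40) = 2.996 × 0.2236 = 0.670.

d_min ≈ 0.67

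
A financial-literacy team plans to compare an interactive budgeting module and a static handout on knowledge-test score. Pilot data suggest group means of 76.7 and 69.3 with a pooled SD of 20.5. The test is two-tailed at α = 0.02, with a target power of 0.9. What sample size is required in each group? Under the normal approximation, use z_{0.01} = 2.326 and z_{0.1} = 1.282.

n = 200 per group

Cohen's d = |M₁ − M₂| / SD_pooled = |76.7 − 69.3| / 20.5 = 7.4 / 20.5 = 0.361.
For two independent groups with equal n: n = 2·((z_{α/2} + z_β) / d)².
z_{α/2} + z_β = 2.326 + 1.282 = 3.608.
n = 2 × (3.608 / 0.361)² = 2 × 9.994² = 2 × 99.89 = 199.8.
Round up to the next whole participant.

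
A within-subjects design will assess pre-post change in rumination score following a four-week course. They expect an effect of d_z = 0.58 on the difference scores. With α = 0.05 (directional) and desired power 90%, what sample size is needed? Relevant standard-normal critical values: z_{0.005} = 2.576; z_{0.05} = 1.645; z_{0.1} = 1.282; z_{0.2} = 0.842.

For a paired (one-sample on differences) test: n = ((z_{α} + z_β) / d)².
z_{α} + z_β = 1.645 + 1.282 = 2.927.
n = (2.927 / 0.58)² = 5.047² = 25.47.
Round up.

n = 26 pairs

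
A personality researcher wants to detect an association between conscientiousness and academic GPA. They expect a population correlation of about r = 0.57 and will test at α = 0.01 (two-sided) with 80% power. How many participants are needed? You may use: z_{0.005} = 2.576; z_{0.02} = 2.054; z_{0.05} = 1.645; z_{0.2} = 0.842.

Fisher's z: C = ½·ln((1+r)/(1−r)) = ½·ln(3.6512) = 0.6475.
n = ((z_{α/2} + z_β)/C)² + 3.
(2.576 + 0.842) / 0.6475 = 3.418 / 0.6475 = 5.279.
n = 5.279² + 3 = 27.87 + 3 = 30.9.
Round up.

n = 31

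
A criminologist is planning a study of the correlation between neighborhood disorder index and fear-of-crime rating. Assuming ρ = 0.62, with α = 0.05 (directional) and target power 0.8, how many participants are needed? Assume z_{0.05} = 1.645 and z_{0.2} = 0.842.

Fisher's z: C = ½·ln((1+r)/(1−r)) = ½·ln(4.2632) = 0.7250.
n = ((z_{α} + z_β)/C)² + 3.
(1.645 + 0.842) / 0.7250 = 2.487 / 0.7250 = 3.430.
n = 3.430² + 3 = 11.77 + 3 = 14.8.
Round up.

n = 15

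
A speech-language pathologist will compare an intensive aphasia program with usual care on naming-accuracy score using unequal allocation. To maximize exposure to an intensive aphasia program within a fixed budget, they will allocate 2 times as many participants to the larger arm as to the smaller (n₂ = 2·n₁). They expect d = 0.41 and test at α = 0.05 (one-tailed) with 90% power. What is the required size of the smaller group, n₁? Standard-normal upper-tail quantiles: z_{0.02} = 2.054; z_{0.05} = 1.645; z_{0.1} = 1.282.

With allocation ratio k = n₂/n₁ = 2, Var(x̄₁−x̄₂) = σ²(1/n₁ + 1/(k·n₁)) = σ²·(k+1)/(k·n₁).
So n₁ = (1 + 1/k)·((z_{α} + z_β)/d)² = 1.500 × (2.927/0.41)².
n₁ = 1.500 × 50.97 = 76.4.
Round up: n₁ = 77, giving n₂ = 2 × 77 = 154.

n₁ = 77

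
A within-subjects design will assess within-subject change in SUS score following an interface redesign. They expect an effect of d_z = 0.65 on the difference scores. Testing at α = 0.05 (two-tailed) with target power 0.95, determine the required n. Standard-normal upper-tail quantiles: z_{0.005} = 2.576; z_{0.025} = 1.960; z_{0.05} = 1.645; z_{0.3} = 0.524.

For a paired (one-sample on differences) test: n = ((z_{α/2} + z_β) / d)².
z_{α/2} + z_β = 1.960 + 1.645 = 3.605.
n = (3.605 / 0.65)² = 5.546² = 30.76.
Round up.

n = 31 pairs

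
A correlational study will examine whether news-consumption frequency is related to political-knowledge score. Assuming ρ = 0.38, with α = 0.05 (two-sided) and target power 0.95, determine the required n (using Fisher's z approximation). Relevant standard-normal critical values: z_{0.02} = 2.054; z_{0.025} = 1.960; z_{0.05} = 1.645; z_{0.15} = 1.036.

n = 85

Fisher's z: C = ½·ln((1+r)/(1−r)) = ½·ln(2.2258) = 0.4001.
n = ((z_{α/2} + z_β)/C)² + 3.
(1.960 + 1.645) / 0.4001 = 3.605 / 0.4001 = 9.010.
n = 9.010² + 3 = 81.18 + 3 = 84.2.
Round up.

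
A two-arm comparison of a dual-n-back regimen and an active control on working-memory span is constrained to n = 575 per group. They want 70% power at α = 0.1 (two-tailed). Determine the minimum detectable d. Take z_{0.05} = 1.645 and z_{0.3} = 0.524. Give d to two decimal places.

d_min ≈ 0.13

For two independent groups of n = 575 each: d_min = (z_{α/2} + z_β)·√(2/n).
z-sum = 1.645 + 0.524 = 2.169.
d_min = 2.169 × √(2/575) = 2.169 × 0.0590 = 0.128.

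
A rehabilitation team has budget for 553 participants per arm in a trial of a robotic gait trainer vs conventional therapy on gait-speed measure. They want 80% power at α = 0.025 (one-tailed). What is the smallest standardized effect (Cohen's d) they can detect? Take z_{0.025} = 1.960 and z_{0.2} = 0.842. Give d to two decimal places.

For two independent groups of n = 553 each: d_min = (z_{α} + z_β)·√(2/n).
z-sum = 1.960 + 0.842 = 2.802.
d_min = 2.802 × √(2/553) = 2.802 × 0.0601 = 0.169.

d_min ≈ 0.17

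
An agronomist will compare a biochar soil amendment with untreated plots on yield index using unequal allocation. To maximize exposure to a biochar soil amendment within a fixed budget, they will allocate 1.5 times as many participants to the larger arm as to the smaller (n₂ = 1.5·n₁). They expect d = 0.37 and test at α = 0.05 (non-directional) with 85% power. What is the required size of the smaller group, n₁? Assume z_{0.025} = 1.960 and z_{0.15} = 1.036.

With allocation ratio k = n₂/n₁ = 1.5, Var(x̄₁−x̄₂) = σ²(1/n₁ + 1/(k·n₁)) = σ²·(k+1)/(k·n₁).
So n₁ = (1 + 1/k)·((z_{α/2} + z_β)/d)² = 1.667 × (2.996/0.37)².
n₁ = 1.667 × 65.57 = 109.3.
Round up: n₁ = 110, giving n₂ = 1.5 × 110 = 165.

n₁ = 110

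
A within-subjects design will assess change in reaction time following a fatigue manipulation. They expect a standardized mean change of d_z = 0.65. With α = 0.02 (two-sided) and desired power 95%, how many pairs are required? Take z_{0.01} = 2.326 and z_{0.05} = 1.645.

n = 38 pairs

For a paired (one-sample on differences) test: n = ((z_{α/2} + z_β) / d)².
z_{α/2} + z_β = 2.326 + 1.645 = 3.971.
n = (3.971 / 0.65)² = 6.109² = 37.32.
Round up.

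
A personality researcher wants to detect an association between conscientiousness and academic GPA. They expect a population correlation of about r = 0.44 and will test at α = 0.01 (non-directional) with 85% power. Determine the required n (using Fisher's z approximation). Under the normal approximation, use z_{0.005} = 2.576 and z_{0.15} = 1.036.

Fisher's z: C = ½·ln((1+r)/(1−r)) = ½·ln(2.5714) = 0.4722.
n = ((z_{α/2} + z_β)/C)² + 3.
(2.576 + 1.036) / 0.4722 = 3.612 / 0.4722 = 7.649.
n = 7.649² + 3 = 58.51 + 3 = 61.5.
Round up.

n = 62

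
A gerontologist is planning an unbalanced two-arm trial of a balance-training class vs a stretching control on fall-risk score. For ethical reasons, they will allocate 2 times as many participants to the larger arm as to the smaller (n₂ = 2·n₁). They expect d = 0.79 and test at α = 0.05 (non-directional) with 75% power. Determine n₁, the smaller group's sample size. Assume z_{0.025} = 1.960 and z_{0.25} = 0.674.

With allocation ratio k = n₂/n₁ = 2, Var(x̄₁−x̄₂) = σ²(1/n₁ + 1/(k·n₁)) = σ²·(k+1)/(k·n₁).
So n₁ = (1 + 1/k)·((z_{α/2} + z_β)/d)² = 1.500 × (2.634/0.79)².
n₁ = 1.500 × 11.12 = 16.7.
Round up: n₁ = 17, giving n₂ = 2 × 17 = 34.

n₁ = 17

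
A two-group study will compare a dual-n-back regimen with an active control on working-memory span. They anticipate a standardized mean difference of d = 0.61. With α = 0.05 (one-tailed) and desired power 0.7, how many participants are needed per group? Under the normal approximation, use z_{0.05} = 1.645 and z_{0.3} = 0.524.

n = 26 per group

For two independent groups with equal n: n = 2·((z_{α} + z_β) / d)².
z_{α} + z_β = 1.645 + 0.524 = 2.169.
n = 2 × (2.169 / 0.61)² = 2 × 3.556² = 2 × 12.64 = 25.3.
Round up to the next whole participant.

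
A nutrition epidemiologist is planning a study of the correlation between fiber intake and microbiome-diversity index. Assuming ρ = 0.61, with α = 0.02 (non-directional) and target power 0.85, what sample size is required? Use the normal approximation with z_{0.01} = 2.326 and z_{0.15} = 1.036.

n = 26

Fisher's z: C = ½·ln((1+r)/(1−r)) = ½·ln(4.1282) = 0.7089.
n = ((z_{α/2} + z_β)/C)² + 3.
(2.326 + 1.036) / 0.7089 = 3.362 / 0.7089 = 4.743.
n = 4.743² + 3 = 22.49 + 3 = 25.5.
Round up.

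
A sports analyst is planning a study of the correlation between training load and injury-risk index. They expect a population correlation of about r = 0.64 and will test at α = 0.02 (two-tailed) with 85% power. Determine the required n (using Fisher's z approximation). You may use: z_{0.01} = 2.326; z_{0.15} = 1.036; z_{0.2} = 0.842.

n = 23

Fisher's z: C = ½·ln((1+r)/(1−r)) = ½·ln(4.5556) = 0.7582.
n = ((z_{α/2} + z_β)/C)² + 3.
(2.326 + 1.036) / 0.7582 = 3.362 / 0.7582 = 4.434.
n = 4.434² + 3 = 19.66 + 3 = 22.7.
Round up.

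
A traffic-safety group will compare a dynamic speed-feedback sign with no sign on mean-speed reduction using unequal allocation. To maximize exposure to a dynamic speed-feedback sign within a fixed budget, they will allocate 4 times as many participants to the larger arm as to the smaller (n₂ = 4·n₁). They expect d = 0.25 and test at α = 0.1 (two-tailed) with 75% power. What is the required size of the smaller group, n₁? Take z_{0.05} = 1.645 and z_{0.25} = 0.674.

n₁ = 108

With allocation ratio k = n₂/n₁ = 4, Var(x̄₁−x̄₂) = σ²(1/n₁ + 1/(k·n₁)) = σ²·(k+1)/(k·n₁).
So n₁ = (1 + 1/k)·((z_{α/2} + z_β)/d)² = 1.250 × (2.319/0.25)².
n₁ = 1.250 × 86.04 = 107.6.
Round up: n₁ = 108, giving n₂ = 4 × 108 = 432.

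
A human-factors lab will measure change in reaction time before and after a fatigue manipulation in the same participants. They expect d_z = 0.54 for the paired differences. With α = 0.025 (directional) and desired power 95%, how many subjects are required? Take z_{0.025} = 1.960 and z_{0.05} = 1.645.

For a paired (one-sample on differences) test: n = ((z_{α} + z_β) / d)².
z_{α} + z_β = 1.960 + 1.645 = 3.605.
n = (3.605 / 0.54)² = 6.676² = 44.57.
Round up.

n = 45 pairs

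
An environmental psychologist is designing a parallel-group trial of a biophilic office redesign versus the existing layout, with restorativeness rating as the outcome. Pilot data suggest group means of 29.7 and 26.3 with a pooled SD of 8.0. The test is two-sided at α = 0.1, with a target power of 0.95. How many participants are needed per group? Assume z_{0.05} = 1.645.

Cohen's d = |M₁ − M₂| / SD_pooled = |29.7 − 26.3| / 8.0 = 3.4 / 8.0 = 0.425.
For two independent groups with equal n: n = 2·((z_{α/2} + z_β) / d)².
z_{α/2} + z_β = 1.645 + 1.645 = 3.290.
n = 2 × (3.290 / 0.425)² = 2 × 7.741² = 2 × 59.93 = 119.9.
Round up to the next whole participant.

n = 120 per group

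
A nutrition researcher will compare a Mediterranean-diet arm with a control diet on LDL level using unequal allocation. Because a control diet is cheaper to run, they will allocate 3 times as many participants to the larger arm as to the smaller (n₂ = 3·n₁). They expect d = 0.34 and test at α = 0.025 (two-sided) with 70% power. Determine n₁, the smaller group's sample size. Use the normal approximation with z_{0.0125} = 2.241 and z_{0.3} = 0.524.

n₁ = 89

With allocation ratio k = n₂/n₁ = 3, Var(x̄₁−x̄₂) = σ²(1/n₁ + 1/(k·n₁)) = σ²·(k+1)/(k·n₁).
So n₁ = (1 + 1/k)·((z_{α/2} + z_β)/d)² = 1.333 × (2.765/0.34)².
n₁ = 1.333 × 66.14 = 88.2.
Round up: n₁ = 89, giving n₂ = 3 × 89 = 267.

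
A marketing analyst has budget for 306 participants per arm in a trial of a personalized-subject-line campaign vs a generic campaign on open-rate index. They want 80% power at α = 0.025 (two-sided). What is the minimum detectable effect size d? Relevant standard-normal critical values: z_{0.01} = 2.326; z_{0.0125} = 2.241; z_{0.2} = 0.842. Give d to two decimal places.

d_min ≈ 0.25

For two independent groups of n = 306 each: d_min = (z_{α/2} + z_β)·√(2/n).
z-sum = 2.241 + 0.842 = 3.083.
d_min = 3.083 × √(2/306) = 3.083 × 0.0808 = 0.249.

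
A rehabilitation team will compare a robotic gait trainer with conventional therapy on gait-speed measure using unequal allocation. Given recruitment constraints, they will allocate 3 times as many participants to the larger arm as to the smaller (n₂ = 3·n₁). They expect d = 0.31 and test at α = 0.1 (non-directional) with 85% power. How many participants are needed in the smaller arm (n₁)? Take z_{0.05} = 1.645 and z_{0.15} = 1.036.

n₁ = 100

With allocation ratio k = n₂/n₁ = 3, Var(x̄₁−x̄₂) = σ²(1/n₁ + 1/(k·n₁)) = σ²·(k+1)/(k·n₁).
So n₁ = (1 + 1/k)·((z_{α/2} + z_β)/d)² = 1.333 × (2.681/0.31)².
n₁ = 1.333 × 74.79 = 99.7.
Round up: n₁ = 100, giving n₂ = 3 × 100 = 300.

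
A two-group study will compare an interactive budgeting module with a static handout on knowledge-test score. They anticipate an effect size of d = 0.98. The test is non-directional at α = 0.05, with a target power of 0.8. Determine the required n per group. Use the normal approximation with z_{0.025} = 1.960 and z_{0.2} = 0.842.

For two independent groups with equal n: n = 2·((z_{α/2} + z_β) / d)².
z_{α/2} + z_β = 1.960 + 0.842 = 2.802.
n = 2 × (2.802 / 0.98)² = 2 × 2.859² = 2 × 8.17 = 16.3.
Round up to the next whole participant.

n = 17 per group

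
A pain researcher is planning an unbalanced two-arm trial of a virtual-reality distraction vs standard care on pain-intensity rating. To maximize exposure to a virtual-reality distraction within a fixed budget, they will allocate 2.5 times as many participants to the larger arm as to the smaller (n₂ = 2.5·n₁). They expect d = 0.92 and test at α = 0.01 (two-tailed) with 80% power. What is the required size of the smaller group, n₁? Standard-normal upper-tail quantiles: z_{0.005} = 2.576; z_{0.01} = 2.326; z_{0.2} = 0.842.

With allocation ratio k = n₂/n₁ = 2.5, Var(x̄₁−x̄₂) = σ²(1/n₁ + 1/(k·n₁)) = σ²·(k+1)/(k·n₁).
So n₁ = (1 + 1/k)·((z_{α/2} + z_β)/d)² = 1.400 × (3.418/0.92)².
n₁ = 1.400 × 13.80 = 19.3.
Round up: n₁ = 20, giving n₂ = 2.5 × 20 = 50.

n₁ = 20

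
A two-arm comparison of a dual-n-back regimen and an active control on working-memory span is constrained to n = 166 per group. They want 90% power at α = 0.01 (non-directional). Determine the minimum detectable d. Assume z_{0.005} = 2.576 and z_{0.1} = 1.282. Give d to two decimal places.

d_min ≈ 0.42

For two independent groups of n = 166 each: d_min = (z_{α/2} + z_β)·√(2/n).
z-sum = 2.576 + 1.282 = 3.858.
d_min = 3.858 × √(2/166) = 3.858 × 0.1098 = 0.423.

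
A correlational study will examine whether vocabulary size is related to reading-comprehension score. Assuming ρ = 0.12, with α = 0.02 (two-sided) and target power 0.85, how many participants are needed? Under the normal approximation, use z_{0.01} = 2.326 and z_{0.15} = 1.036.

n = 781

Fisher's z: C = ½·ln((1+r)/(1−r)) = ½·ln(1.2727) = 0.1206.
n = ((z_{α/2} + z_β)/C)² + 3.
(2.326 + 1.036) / 0.1206 = 3.362 / 0.1206 = 27.877.
n = 27.877² + 3 = 777.14 + 3 = 780.1.
Round up.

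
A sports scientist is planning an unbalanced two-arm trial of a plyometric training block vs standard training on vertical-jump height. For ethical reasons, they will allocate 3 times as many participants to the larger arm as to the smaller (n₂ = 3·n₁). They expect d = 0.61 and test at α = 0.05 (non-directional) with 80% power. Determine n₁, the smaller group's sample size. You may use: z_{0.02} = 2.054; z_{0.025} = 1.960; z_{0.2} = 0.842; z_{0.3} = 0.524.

n₁ = 29

With allocation ratio k = n₂/n₁ = 3, Var(x̄₁−x̄₂) = σ²(1/n₁ + 1/(k·n₁)) = σ²·(k+1)/(k·n₁).
So n₁ = (1 + 1/k)·((z_{α/2} + z_β)/d)² = 1.333 × (2.802/0.61)².
n₁ = 1.333 × 21.10 = 28.1.
Round up: n₁ = 29, giving n₂ = 3 × 29 = 87.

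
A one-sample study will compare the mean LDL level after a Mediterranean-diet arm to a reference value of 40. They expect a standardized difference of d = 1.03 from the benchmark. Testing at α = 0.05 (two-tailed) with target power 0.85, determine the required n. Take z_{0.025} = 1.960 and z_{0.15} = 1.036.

For a one-sample test: n = ((z_{α/2} + z_β) / d)².
z_{α/2} + z_β = 1.960 + 1.036 = 2.996.
n = (2.996 / 1.03)² = 2.909² = 8.46.
Round up.

n = 9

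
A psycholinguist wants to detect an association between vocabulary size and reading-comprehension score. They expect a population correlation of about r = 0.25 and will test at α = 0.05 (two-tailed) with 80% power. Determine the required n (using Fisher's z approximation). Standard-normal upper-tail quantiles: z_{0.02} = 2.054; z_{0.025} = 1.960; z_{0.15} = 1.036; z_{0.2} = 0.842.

Fisher's z: C = ½·ln((1+r)/(1−r)) = ½·ln(1.6667) = 0.2554.
n = ((z_{α/2} + z_β)/C)² + 3.
(1.960 + 0.842) / 0.2554 = 2.802 / 0.2554 = 10.971.
n = 10.971² + 3 = 120.36 + 3 = 123.4.
Round up.

n = 124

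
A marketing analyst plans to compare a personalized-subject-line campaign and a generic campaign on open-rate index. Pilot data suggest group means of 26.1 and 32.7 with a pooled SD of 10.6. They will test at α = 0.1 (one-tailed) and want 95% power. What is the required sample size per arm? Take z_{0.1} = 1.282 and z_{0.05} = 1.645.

Cohen's d = |M₁ − M₂| / SD_pooled = |26.1 − 32.7| / 10.6 = 6.6 / 10.6 = 0.623.
For two independent groups with equal n: n = 2·((z_{α} + z_β) / d)².
z_{α} + z_β = 1.282 + 1.645 = 2.927.
n = 2 × (2.927 / 0.623)² = 2 × 4.698² = 2 × 22.07 = 44.1.
Round up to the next whole participant.

n = 45 per group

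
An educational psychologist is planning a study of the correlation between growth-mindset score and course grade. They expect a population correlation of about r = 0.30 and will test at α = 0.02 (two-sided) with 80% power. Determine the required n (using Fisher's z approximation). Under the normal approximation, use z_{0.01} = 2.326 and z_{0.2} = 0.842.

Fisher's z: C = ½·ln((1+r)/(1−r)) = ½·ln(1.8571) = 0.3095.
n = ((z_{α/2} + z_β)/C)² + 3.
(2.326 + 0.842) / 0.3095 = 3.168 / 0.3095 = 10.236.
n = 10.236² + 3 = 104.77 + 3 = 107.8.
Round up.

n = 108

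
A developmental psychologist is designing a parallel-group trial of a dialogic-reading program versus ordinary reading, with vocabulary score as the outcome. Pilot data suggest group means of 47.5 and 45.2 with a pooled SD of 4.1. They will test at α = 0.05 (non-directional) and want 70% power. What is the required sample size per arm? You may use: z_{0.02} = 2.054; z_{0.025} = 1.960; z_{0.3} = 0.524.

Cohen's d = |M₁ − M₂| / SD_pooled = |47.5 − 45.2| / 4.1 = 2.3 / 4.1 = 0.561.
For two independent groups with equal n: n = 2·((z_{α/2} + z_β) / d)².
z_{α/2} + z_β = 1.960 + 0.524 = 2.484.
n = 2 × (2.484 / 0.561)² = 2 × 4.428² = 2 × 19.61 = 39.2.
Round up to the next whole participant.

n = 40 per group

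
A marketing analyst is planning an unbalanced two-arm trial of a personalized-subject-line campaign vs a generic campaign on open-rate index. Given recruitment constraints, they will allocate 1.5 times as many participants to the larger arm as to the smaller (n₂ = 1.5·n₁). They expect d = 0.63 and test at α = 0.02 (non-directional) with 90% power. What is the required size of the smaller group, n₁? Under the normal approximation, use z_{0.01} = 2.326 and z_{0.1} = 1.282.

n₁ = 55

With allocation ratio k = n₂/n₁ = 1.5, Var(x̄₁−x̄₂) = σ²(1/n₁ + 1/(k·n₁)) = σ²·(k+1)/(k·n₁).
So n₁ = (1 + 1/k)·((z_{α/2} + z_β)/d)² = 1.667 × (3.608/0.63)².
n₁ = 1.667 × 32.80 = 54.7.
Round up: n₁ = 55, giving n₂ = ⌈1.5 × 55⌉ = ⌈82.5⌉ = 83.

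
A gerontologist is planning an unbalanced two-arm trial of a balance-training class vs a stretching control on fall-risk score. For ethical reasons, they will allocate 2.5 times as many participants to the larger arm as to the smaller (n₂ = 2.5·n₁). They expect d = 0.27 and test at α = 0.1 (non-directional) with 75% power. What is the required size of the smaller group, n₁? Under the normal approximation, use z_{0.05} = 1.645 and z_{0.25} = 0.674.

n₁ = 104

With allocation ratio k = n₂/n₁ = 2.5, Var(x̄₁−x̄₂) = σ²(1/n₁ + 1/(k·n₁)) = σ²·(k+1)/(k·n₁).
So n₁ = (1 + 1/k)·((z_{α/2} + z_β)/d)² = 1.400 × (2.319/0.27)².
n₁ = 1.400 × 73.77 = 103.3.
Round up: n₁ = 104, giving n₂ = 2.5 × 104 = 260.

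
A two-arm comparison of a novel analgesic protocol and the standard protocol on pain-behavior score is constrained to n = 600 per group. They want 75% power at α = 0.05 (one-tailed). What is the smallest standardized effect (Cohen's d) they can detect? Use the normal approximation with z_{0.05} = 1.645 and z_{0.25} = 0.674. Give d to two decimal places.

d_min ≈ 0.13

For two independent groups of n = 600 each: d_min = (z_{α} + z_β)·√(2/n).
z-sum = 1.645 + 0.674 = 2.319.
d_min = 2.319 × √(2/600) = 2.319 × 0.0577 = 0.134.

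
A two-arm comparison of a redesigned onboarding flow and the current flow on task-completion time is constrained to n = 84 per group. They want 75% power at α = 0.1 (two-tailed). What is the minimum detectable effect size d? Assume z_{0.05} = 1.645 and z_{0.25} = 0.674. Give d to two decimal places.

d_min ≈ 0.36

For two independent groups of n = 84 each: d_min = (z_{α/2} + z_β)·√(2/n).
z-sum = 1.645 + 0.674 = 2.319.
d_min = 2.319 × √(2/84) = 2.319 × 0.1543 = 0.358.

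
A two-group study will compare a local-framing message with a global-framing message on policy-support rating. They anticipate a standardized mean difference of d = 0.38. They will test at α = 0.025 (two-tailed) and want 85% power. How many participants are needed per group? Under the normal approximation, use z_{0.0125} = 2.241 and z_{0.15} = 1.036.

For two independent groups with equal n: n = 2·((z_{α/2} + z_β) / d)².
z_{α/2} + z_β = 2.241 + 1.036 = 3.277.
n = 2 × (3.277 / 0.38)² = 2 × 8.624² = 2 × 74.37 = 148.7.
Round up to the next whole participant.

n = 149 per group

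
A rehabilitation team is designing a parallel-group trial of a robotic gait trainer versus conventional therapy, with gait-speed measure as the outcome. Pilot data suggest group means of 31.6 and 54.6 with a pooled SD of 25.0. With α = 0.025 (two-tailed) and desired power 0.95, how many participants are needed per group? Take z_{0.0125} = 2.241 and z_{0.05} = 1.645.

n = 36 per group

Cohen's d = |M₁ − M₂| / SD_pooled = |31.6 − 54.6| / 25.0 = 23.0 / 25.0 = 0.920.
For two independent groups with equal n: n = 2·((z_{α/2} + z_β) / d)².
z_{α/2} + z_β = 2.241 + 1.645 = 3.886.
n = 2 × (3.886 / 0.920)² = 2 × 4.224² = 2 × 17.84 = 35.7.
Round up to the next whole participant.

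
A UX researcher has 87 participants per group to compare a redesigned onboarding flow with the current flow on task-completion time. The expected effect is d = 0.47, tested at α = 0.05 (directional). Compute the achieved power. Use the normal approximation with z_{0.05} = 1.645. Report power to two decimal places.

For two equal groups, power = Φ(d·√(n/2) − z_{α}).
d·√(n/2) = 0.47 × √(87/2) = 0.47 × 6.595 = 3.100.
z_β = 3.100 − 1.645 = 1.455.
Power = Φ(1.455) = 0.927.

power ≈ 0.93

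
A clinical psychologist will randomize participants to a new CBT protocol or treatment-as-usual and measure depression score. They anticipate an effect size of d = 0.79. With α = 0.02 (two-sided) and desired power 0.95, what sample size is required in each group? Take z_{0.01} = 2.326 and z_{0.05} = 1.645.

n = 51 per group

For two independent groups with equal n: n = 2·((z_{α/2} + z_β) / d)².
z_{α/2} + z_β = 2.326 + 1.645 = 3.971.
n = 2 × (3.971 / 0.79)² = 2 × 5.027² = 2 × 25.27 = 50.5.
Round up to the next whole participant.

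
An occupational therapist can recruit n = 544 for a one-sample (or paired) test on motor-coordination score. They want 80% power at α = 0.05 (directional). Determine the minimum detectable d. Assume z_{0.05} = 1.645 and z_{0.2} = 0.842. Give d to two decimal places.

For a single sample (or paired design) of n = 544: d_min = (z_{α} + z_β)/√n.
z-sum = 1.645 + 0.842 = 2.487.
d_min = 2.487 / √544 = 2.487 / 23.324 = 0.107.

d_min ≈ 0.11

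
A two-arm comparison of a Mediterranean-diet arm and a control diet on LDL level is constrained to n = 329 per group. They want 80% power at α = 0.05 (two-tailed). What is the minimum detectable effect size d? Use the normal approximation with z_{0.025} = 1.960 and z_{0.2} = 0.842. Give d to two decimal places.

d_min ≈ 0.22

For two independent groups of n = 329 each: d_min = (z_{α/2} + z_β)·√(2/n).
z-sum = 1.960 + 0.842 = 2.802.
d_min = 2.802 × √(2/329) = 2.802 × 0.0780 = 0.218.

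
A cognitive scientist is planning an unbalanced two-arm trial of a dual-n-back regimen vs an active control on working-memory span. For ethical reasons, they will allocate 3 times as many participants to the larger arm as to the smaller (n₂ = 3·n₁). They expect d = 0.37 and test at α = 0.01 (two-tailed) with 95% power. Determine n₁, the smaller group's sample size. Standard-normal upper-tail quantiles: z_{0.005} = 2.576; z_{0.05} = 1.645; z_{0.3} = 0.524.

n₁ = 174

With allocation ratio k = n₂/n₁ = 3, Var(x̄₁−x̄₂) = σ²(1/n₁ + 1/(k·n₁)) = σ²·(k+1)/(k·n₁).
So n₁ = (1 + 1/k)·((z_{α/2} + z_β)/d)² = 1.333 × (4.221/0.37)².
n₁ = 1.333 × 130.14 = 173.5.
Round up: n₁ = 174, giving n₂ = 3 × 174 = 522.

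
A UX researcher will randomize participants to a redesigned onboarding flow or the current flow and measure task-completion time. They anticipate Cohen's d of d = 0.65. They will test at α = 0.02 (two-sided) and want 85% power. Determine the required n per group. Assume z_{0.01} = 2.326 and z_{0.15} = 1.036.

For two independent groups with equal n: n = 2·((z_{α/2} + z_β) / d)².
z_{α/2} + z_β = 2.326 + 1.036 = 3.362.
n = 2 × (3.362 / 0.65)² = 2 × 5.172² = 2 × 26.75 = 53.5.
Round up to the next whole participant.

n = 54 per group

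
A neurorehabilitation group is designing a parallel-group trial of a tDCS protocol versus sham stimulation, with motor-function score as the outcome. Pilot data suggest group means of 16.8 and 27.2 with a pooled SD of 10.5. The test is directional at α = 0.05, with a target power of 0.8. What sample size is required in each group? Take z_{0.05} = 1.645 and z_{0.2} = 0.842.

n = 13 per group

Cohen's d = |M₁ − M₂| / SD_pooled = |16.8 − 27.2| / 10.5 = 10.4 / 10.5 = 0.990.
For two independent groups with equal n: n = 2·((z_{α} + z_β) / d)².
z_{α} + z_β = 1.645 + 0.842 = 2.487.
n = 2 × (2.487 / 0.990)² = 2 × 2.512² = 2 × 6.31 = 12.6.
Round up to the next whole participant.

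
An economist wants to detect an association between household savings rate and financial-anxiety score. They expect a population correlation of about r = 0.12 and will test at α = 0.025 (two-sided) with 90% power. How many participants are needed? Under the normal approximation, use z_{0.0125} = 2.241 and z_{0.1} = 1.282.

Fisher's z: C = ½·ln((1+r)/(1−r)) = ½·ln(1.2727) = 0.1206.
n = ((z_{α/2} + z_β)/C)² + 3.
(2.241 + 1.282) / 0.1206 = 3.523 / 0.1206 = 29.212.
n = 29.212² + 3 = 853.36 + 3 = 856.4.
Round up.

n = 857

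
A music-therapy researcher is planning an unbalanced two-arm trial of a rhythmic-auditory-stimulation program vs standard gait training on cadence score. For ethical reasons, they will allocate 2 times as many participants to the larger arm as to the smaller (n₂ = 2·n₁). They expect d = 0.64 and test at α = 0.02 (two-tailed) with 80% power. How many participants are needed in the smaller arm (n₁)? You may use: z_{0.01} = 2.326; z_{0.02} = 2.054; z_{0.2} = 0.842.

n₁ = 37

With allocation ratio k = n₂/n₁ = 2, Var(x̄₁−x̄₂) = σ²(1/n₁ + 1/(k·n₁)) = σ²·(k+1)/(k·n₁).
So n₁ = (1 + 1/k)·((z_{α/2} + z_β)/d)² = 1.500 × (3.168/0.64)².
n₁ = 1.500 × 24.50 = 36.8.
Round up: n₁ = 37, giving n₂ = 2 × 37 = 74.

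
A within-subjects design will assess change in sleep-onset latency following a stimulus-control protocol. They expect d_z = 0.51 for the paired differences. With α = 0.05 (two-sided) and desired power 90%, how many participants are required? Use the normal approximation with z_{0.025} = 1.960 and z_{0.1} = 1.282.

For a paired (one-sample on differences) test: n = ((z_{α/2} + z_β) / d)².
z_{α/2} + z_β = 1.960 + 1.282 = 3.242.
n = (3.242 / 0.51)² = 6.357² = 40.41.
Round up.

n = 41 pairs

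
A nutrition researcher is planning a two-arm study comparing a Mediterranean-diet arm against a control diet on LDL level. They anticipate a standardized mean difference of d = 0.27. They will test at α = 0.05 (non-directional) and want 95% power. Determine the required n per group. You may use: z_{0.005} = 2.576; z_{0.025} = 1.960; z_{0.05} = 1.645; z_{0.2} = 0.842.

For two independent groups with equal n: n = 2·((z_{α/2} + z_β) / d)².
z_{α/2} + z_β = 1.960 + 1.645 = 3.605.
n = 2 × (3.605 / 0.27)² = 2 × 13.352² = 2 × 178.27 = 356.5.
Round up to the next whole participant.

n = 357 per group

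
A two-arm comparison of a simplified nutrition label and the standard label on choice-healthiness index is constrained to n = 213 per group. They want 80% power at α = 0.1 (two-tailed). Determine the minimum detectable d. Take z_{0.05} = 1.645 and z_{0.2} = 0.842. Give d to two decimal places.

d_min ≈ 0.24

For two independent groups of n = 213 each: d_min = (z_{α/2} + z_β)·√(2/n).
z-sum = 1.645 + 0.842 = 2.487.
d_min = 2.487 × √(2/213) = 2.487 × 0.0969 = 0.241.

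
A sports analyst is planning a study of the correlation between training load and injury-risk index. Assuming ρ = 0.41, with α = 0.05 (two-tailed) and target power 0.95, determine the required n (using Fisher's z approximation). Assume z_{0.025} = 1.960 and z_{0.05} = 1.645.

n = 72

Fisher's z: C = ½·ln((1+r)/(1−r)) = ½·ln(2.3898) = 0.4356.
n = ((z_{α/2} + z_β)/C)² + 3.
(1.960 + 1.645) / 0.4356 = 3.605 / 0.4356 = 8.276.
n = 8.276² + 3 = 68.49 + 3 = 71.5.
Round up.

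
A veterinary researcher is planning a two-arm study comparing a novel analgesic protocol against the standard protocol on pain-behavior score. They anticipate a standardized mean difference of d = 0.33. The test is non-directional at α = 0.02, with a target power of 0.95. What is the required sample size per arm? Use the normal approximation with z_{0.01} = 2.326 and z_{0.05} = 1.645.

n = 290 per group

For two independent groups with equal n: n = 2·((z_{α/2} + z_β) / d)².
z_{α/2} + z_β = 2.326 + 1.645 = 3.971.
n = 2 × (3.971 / 0.33)² = 2 × 12.033² = 2 × 144.80 = 289.6.
Round up to the next whole participant.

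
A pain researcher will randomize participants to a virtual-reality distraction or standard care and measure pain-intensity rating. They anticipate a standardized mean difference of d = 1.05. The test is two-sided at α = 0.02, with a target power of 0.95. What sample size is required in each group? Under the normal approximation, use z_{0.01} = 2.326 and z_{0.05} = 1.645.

For two independent groups with equal n: n = 2·((z_{α/2} + z_β) / d)².
z_{α/2} + z_β = 2.326 + 1.645 = 3.971.
n = 2 × (3.971 / 1.05)² = 2 × 3.782² = 2 × 14.30 = 28.6.
Round up to the next whole participant.

n = 29 per group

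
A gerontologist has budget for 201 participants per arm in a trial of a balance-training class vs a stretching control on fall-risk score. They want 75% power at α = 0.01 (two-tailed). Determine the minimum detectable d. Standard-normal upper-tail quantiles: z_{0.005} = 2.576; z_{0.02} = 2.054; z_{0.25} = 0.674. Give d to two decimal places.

For two independent groups of n = 201 each: d_min = (z_{α/2} + z_β)·√(2/n).
z-sum = 2.576 + 0.674 = 3.250.
d_min = 3.250 × √(2/201) = 3.250 × 0.0998 = 0.324.

d_min ≈ 0.32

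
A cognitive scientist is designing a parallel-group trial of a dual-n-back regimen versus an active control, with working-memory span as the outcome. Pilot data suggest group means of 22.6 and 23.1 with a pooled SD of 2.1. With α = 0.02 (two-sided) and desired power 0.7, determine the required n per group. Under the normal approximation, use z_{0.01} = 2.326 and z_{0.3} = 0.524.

n = 287 per group

Cohen's d = |M₁ − M₂| / SD_pooled = |22.6 − 23.1| / 2.1 = 0.5 / 2.1 = 0.238.
For two independent groups with equal n: n = 2·((z_{α/2} + z_β) / d)².
z_{α/2} + z_β = 2.326 + 0.524 = 2.850.
n = 2 × (2.850 / 0.238)² = 2 × 11.975² = 2 × 143.40 = 286.8.
Round up to the next whole participant.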